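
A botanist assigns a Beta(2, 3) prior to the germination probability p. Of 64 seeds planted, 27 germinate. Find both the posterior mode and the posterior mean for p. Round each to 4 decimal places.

Posterior: Beta(2+27, 3+37) = Beta(29, 40).
Mode = (29−1)/(29+40−2) = 28/67 = 0.4179.
Mean = 29/(29+40) = 29/69 = 0.4203.
Right-skewed posterior ⇒ mode < mean.

p_MAP = 0.4179, E[p|data] = 0.4203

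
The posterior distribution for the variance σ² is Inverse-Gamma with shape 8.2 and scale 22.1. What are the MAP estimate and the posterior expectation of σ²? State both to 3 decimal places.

Mode = β/(α+1) = 22.1/9.2 = 2.402.
Mean = β/(α−1) = 22.1/7.2 = 3.069.
Right-skewed posterior ⇒ mode < mean.

σ²_MAP = 2.402, E[σ²|data] = 3.069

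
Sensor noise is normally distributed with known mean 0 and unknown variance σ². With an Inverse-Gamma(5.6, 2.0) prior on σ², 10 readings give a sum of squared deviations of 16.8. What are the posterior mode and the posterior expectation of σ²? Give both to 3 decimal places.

MAP = 0.897; posterior mean = 1.083

Posterior: Inverse-Gamma(shape = 5.6+10/2 = 10.6, scale = 2.0+16.8/2 = 10.4).
Mode = β/(α+1) = 10.4/11.6 = 0.897.
Mean = β/(α−1) = 10.4/9.6 = 1.083.
The posterior is right-skewed, so the mean exceeds the mode.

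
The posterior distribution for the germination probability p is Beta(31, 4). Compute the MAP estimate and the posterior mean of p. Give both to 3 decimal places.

Mode = (31−1)/(31+4−2) = 30/33 = 0.909.
Mean = 31/(31+4) = 31/35 = 0.886.
Mode > mean: the posterior has a left tail.

MAP estimate = 0.909, posterior mean = 0.886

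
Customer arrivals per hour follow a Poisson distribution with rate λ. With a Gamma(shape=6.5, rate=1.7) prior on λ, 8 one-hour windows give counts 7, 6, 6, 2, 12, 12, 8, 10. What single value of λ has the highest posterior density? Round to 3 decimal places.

Σ counts = 63. Posterior: Gamma(shape = 6.5+63 = 69.5, rate = 1.7+8 = 9.7).
Mode = (α−1)/β = 68.5/9.7 = 7.062.
Mean = α/β = 69.5/9.7 = 7.165.
This is the posterior mode — the MAP estimate.

7.062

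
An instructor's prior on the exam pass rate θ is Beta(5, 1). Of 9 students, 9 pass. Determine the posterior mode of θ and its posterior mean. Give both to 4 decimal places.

Posterior: Beta(5+9, 1+0) = Beta(14, 1).
Since β = 1 ≤ 1 and α > 1, the Beta density is monotone increasing on [0,1]; the mode is at 1.
Mean = 14/(14+1) = 0.9333.

MAP = 1.0000; posterior mean = 0.9333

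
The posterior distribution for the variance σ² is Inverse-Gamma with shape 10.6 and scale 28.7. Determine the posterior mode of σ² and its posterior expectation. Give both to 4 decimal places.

Mode = β/(α+1) = 28.7/11.6 = 2.4741.
Mean = β/(α−1) = 28.7/9.6 = 2.9896.
Mean > mode: the posterior has a right tail.

MAP: 2.4741. Posterior mean: 2.9896.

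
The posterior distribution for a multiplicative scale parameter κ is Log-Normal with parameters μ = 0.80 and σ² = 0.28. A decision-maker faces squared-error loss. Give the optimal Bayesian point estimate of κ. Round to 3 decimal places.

Mode = exp(μ − σ²) = exp(0.52) = 1.682.
Mean = exp(μ + σ²/2) = exp(0.940) = 2.560.
Squared-error loss ⇒ the optimal estimator is the posterior mean.

2.560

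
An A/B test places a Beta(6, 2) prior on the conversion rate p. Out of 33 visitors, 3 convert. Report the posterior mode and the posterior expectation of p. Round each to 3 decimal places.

Posterior: Beta(6+3, 2+30) = Beta(9, 32).
Mode = (9−1)/(9+32−2) = 8/39 = 0.205.
Mean = 9/(9+32) = 9/41 = 0.220.

posterior mode = 0.205, posterior expectation = 0.220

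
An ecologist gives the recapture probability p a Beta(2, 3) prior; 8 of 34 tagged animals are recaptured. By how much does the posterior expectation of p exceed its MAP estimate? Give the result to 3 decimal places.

0.013

Posterior: Beta(2+8, 3+26) = Beta(10, 29).
Mode = (10−1)/(10+29−2) = 9/37 = 0.243.
Mean = 10/(10+29) = 10/39 = 0.256.
Difference = 0.256 − 0.243 = 0.013.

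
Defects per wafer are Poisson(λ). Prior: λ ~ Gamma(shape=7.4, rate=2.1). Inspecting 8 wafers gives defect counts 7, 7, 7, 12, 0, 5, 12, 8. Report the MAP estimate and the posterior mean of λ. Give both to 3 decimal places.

MAP = 6.376, posterior mean = 6.475

Σ counts = 58. Posterior: Gamma(shape = 7.4+58 = 65.4, rate = 2.1+8 = 10.1).
Mode = (α−1)/β = 64.4/10.1 = 6.376.
Mean = α/β = 65.4/10.1 = 6.475.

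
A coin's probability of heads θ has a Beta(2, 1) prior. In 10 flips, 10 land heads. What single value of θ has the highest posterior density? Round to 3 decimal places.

1.000

Posterior: Beta(2+10, 1+0) = Beta(12, 1).
Since β = 1 ≤ 1 and α > 1, the Beta density is monotone increasing on [0,1]; the mode is at 1.
Mean = 12/(12+1) = 0.923.
This is the posterior mode — the MAP estimate.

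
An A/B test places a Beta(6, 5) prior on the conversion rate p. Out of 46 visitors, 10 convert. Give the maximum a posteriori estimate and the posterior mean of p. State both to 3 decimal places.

MAP = 0.273, posterior mean = 0.281

Posterior: Beta(6+10, 5+36) = Beta(16, 41).
Mode = (16−1)/(16+41−2) = 15/55 = 0.273.
Mean = 16/(16+41) = 16/57 = 0.281.
The posterior is right-skewed, so the mean exceeds the mode.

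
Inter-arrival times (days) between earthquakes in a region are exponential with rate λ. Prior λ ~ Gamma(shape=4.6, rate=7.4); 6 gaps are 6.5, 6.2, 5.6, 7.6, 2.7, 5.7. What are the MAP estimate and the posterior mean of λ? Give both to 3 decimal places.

MAP = 0.230, posterior mean = 0.254

Σ times = 34.3. Posterior: Gamma(shape = 4.6+6 = 10.6, rate = 7.4+34.3 = 41.7).
Mode = (α−1)/β = 9.6/41.7 = 0.230.
Mean = α/β = 10.6/41.7 = 0.254.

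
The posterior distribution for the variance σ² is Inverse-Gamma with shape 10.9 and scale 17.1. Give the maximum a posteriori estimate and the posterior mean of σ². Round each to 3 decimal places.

Mode = β/(α+1) = 17.1/11.9 = 1.437.
Mean = β/(α−1) = 17.1/9.9 = 1.727.

MAP = 1.437; posterior mean = 1.727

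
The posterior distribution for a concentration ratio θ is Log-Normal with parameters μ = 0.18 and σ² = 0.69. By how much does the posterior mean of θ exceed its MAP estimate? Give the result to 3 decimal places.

Mode = exp(μ − σ²) = exp(-0.51) = 0.600.
Mean = exp(μ + σ²/2) = exp(0.525) = 1.690.
Difference = 1.690 − 0.600 = 1.090.

1.090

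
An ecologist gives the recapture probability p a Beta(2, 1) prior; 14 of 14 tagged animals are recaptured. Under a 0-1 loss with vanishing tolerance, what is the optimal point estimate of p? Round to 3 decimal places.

1.000

Posterior: Beta(2+14, 1+0) = Beta(16, 1).
Since β = 1 ≤ 1 and α > 1, the Beta density is monotone increasing on [0,1]; the mode is at 1.
Mean = 16/(16+1) = 0.941.
This is the posterior mode — the MAP estimate.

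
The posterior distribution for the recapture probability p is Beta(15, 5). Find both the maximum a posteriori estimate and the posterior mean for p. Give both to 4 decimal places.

maximum a posteriori estimate = 0.7778, posterior mean = 0.7500

Mode = (15−1)/(15+5−2) = 14/18 = 0.7778.
Mean = 15/(15+5) = 15/20 = 0.7500.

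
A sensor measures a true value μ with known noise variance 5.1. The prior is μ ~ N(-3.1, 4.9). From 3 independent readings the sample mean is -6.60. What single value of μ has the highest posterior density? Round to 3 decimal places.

-5.698

Posterior for μ is Normal. Precision-weighted mean: (1/4.9·-3.1 + 3/5.1·-6.60) / (1/4.9 + 3/5.1) = -5.698.
A Normal posterior is symmetric, so mode = mean.
This is the posterior mode — the MAP estimate.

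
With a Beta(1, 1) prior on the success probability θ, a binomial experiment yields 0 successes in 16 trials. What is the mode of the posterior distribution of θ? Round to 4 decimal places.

0.0000

Posterior: Beta(1+0, 1+16) = Beta(1, 17).
Since α = 1 ≤ 1 and β > 1, the Beta density is monotone decreasing on [0,1]; the mode is at 0.
Mean = 1/(1+17) = 0.0556.
This is the posterior mode — the MAP estimate.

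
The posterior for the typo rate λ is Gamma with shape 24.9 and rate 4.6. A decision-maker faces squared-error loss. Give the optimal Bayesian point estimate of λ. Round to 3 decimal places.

5.413

Mode = (α−1)/β = 23.9/4.6 = 5.196.
Mean = α/β = 24.9/4.6 = 5.413.
Squared-error loss ⇒ the optimal estimator is the posterior mean.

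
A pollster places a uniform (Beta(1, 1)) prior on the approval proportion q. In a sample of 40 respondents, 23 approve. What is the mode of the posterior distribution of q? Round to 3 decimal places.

0.575

Posterior: Beta(1+23, 1+17) = Beta(24, 18).
Mode = (24−1)/(24+18−2) = 23/40 = 0.575.
With a flat prior the MAP equals the MLE, 23/40.
Mean = 24/(24+18) = 24/42 = 0.571.
This is the posterior mode — the MAP estimate.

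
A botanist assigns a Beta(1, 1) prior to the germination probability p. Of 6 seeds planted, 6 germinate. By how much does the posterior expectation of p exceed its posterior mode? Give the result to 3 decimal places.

Posterior: Beta(1+6, 1+0) = Beta(7, 1).
Since β = 1 ≤ 1 and α > 1, the Beta density is monotone increasing on [0,1]; the mode is at 1.
Mean = 7/(7+1) = 0.875.
Difference = 0.875 − 1.000 = -0.125.

-0.125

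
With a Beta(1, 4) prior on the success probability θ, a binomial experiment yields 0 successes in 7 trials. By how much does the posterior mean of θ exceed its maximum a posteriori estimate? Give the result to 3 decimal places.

0.083

Posterior: Beta(1+0, 4+7) = Beta(1, 11).
Since α = 1 ≤ 1 and β > 1, the Beta density is monotone decreasing on [0,1]; the mode is at 0.
Mean = 1/(1+11) = 0.083.
Difference = 0.083 − 0.000 = 0.083.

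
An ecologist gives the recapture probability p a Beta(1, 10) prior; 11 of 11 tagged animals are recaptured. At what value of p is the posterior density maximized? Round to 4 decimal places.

Posterior: Beta(1+11, 10+0) = Beta(12, 10).
Mode = (12−1)/(12+10−2) = 11/20 = 0.5500.
Mean = 12/(12+10) = 12/22 = 0.5455.
This is the posterior mode — the MAP estimate.

0.5500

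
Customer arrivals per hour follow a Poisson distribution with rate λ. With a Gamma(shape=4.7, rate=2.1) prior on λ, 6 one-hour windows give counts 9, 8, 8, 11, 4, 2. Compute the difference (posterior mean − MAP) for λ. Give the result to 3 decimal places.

0.123

Σ counts = 42. Posterior: Gamma(shape = 4.7+42 = 46.7, rate = 2.1+6 = 8.1).
Mode = (α−1)/β = 45.7/8.1 = 5.642.
Mean = α/β = 46.7/8.1 = 5.765.
Difference = 5.765 − 5.642 = 0.123.
The posterior is right-skewed, so the mean exceeds the mode.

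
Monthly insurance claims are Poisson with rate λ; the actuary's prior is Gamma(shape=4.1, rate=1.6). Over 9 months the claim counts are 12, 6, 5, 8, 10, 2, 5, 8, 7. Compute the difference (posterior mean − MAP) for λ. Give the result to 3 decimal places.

0.094

Σ counts = 63. Posterior: Gamma(shape = 4.1+63 = 67.1, rate = 1.6+9 = 10.6).
Mode = (α−1)/β = 66.1/10.6 = 6.236.
Mean = α/β = 67.1/10.6 = 6.330.
Difference = 6.330 − 6.236 = 0.094.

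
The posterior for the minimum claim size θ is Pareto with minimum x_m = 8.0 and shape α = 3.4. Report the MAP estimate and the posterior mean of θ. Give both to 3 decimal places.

The Pareto density is strictly decreasing on [x_m, ∞), so the mode is x_m = 8.000.
Mean = α·x_m/(α−1) = 3.4·8.0/2.4 = 11.333.

MAP: 8.000. Posterior mean: 11.333.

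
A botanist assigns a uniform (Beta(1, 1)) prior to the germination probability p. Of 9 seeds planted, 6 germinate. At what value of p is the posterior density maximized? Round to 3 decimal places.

0.667

Posterior: Beta(1+6, 1+3) = Beta(7, 4).
Mode = (7−1)/(7+4−2) = 6/9 = 0.667.
With a flat prior the MAP equals the MLE, 6/9.
Mean = 7/(7+4) = 7/11 = 0.636.
This is the posterior mode — the MAP estimate.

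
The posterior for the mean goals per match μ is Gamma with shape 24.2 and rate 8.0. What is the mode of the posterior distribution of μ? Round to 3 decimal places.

Mode = (α−1)/β = 23.2/8.0 = 2.900.
Mean = α/β = 24.2/8.0 = 3.025.
This is the posterior mode — the MAP estimate.

2.900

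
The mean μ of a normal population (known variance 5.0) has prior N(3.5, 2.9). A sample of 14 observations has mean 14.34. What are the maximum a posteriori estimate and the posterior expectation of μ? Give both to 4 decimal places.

MAP: 13.1514. Posterior mean: 13.1514.

Posterior for μ is Normal. Precision-weighted mean: (1/2.9·3.5 + 14/5.0·14.34) / (1/2.9 + 14/5.0) = 13.1514.
A Normal posterior is symmetric, so mode = mean.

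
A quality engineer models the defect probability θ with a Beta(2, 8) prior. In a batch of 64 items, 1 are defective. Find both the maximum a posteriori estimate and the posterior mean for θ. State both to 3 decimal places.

Posterior: Beta(2+1, 8+63) = Beta(3, 71).
Mode = (3−1)/(3+71−2) = 2/72 = 0.028.
Mean = 3/(3+71) = 3/74 = 0.041.
Right-skewed posterior ⇒ mode < mean.

θ_MAP = 0.028, E[θ|data] = 0.041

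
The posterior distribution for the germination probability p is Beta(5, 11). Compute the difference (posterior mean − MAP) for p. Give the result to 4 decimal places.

Mode = (5−1)/(5+11−2) = 4/14 = 0.2857.
Mean = 5/(5+11) = 5/16 = 0.3125.
Difference = 0.3125 − 0.2857 = 0.0268.
Right-skewed posterior ⇒ mode < mean.

0.0268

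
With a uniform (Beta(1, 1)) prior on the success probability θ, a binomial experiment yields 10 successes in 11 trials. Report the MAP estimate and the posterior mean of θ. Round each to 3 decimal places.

MAP estimate = 0.909, posterior mean = 0.846

Posterior: Beta(1+10, 1+1) = Beta(11, 2).
Mode = (11−1)/(11+2−2) = 10/11 = 0.909.
With a flat prior the MAP equals the MLE, 10/11.
Mean = 11/(11+2) = 11/13 = 0.846.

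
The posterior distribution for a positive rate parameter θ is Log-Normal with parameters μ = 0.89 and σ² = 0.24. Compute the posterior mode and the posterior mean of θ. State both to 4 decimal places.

posterior mode = 1.9155, posterior mean = 2.7456

Mode = exp(μ − σ²) = exp(0.65) = 1.9155.
Mean = exp(μ + σ²/2) = exp(1.010) = 2.7456.
Right-skewed posterior ⇒ mode < mean.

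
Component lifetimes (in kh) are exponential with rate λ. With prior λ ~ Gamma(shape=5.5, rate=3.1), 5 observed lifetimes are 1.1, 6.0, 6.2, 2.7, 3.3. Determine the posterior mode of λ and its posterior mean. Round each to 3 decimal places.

MAP = 0.424; posterior mean = 0.469

Σ times = 19.3. Posterior: Gamma(shape = 5.5+5 = 10.5, rate = 3.1+19.3 = 22.4).
Mode = (α−1)/β = 9.5/22.4 = 0.424.
Mean = α/β = 10.5/22.4 = 0.469.
The posterior is right-skewed, so the mean exceeds the mode.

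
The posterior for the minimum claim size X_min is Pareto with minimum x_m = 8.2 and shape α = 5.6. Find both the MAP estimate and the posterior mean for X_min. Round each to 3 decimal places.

MAP = 8.200; posterior mean = 9.983

The Pareto density is strictly decreasing on [x_m, ∞), so the mode is x_m = 8.200.
Mean = α·x_m/(α−1) = 5.6·8.2/4.6 = 9.983.
The mean is pulled above the mode by the posterior's right skew.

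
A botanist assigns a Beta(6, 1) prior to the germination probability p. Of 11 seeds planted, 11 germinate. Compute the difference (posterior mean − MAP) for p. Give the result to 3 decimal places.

-0.056

Posterior: Beta(6+11, 1+0) = Beta(17, 1).
Since β = 1 ≤ 1 and α > 1, the Beta density is monotone increasing on [0,1]; the mode is at 1.
Mean = 17/(17+1) = 0.944.
Difference = 0.944 − 1.000 = -0.056.
Mode > mean: the posterior has a left tail.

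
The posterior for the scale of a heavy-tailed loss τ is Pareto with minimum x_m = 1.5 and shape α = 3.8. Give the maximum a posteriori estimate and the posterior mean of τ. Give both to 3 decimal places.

The Pareto density is strictly decreasing on [x_m, ∞), so the mode is x_m = 1.500.
Mean = α·x_m/(α−1) = 3.8·1.5/2.8 = 2.036.
Right-skewed posterior ⇒ mode < mean.

MAP = 1.500, posterior mean = 2.036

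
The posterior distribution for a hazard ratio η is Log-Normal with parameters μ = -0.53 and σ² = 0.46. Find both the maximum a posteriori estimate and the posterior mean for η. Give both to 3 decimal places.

MAP = 0.372, posterior mean = 0.741

Mode = exp(μ − σ²) = exp(-0.99) = 0.372.
Mean = exp(μ + σ²/2) = exp(-0.300) = 0.741.
The mean is pulled above the mode by the posterior's right skew.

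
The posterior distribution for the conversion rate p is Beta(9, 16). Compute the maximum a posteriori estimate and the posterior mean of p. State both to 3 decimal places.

Mode = (9−1)/(9+16−2) = 8/23 = 0.348.
Mean = 9/(9+16) = 9/25 = 0.360.

p_MAP = 0.348, E[p|data] = 0.360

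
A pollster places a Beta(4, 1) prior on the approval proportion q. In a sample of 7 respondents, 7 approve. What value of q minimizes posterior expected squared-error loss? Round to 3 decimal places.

0.917

Posterior: Beta(4+7, 1+0) = Beta(11, 1).
Since β = 1 ≤ 1 and α > 1, the Beta density is monotone increasing on [0,1]; the mode is at 1.
Mean = 11/(11+1) = 0.917.
Squared-error loss ⇒ the optimal estimator is the posterior mean.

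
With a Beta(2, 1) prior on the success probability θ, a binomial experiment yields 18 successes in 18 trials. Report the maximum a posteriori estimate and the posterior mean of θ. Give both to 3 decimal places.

Posterior: Beta(2+18, 1+0) = Beta(20, 1).
Since β = 1 ≤ 1 and α > 1, the Beta density is monotone increasing on [0,1]; the mode is at 1.
Mean = 20/(20+1) = 0.952.

maximum a posteriori estimate = 1.000, posterior mean = 0.952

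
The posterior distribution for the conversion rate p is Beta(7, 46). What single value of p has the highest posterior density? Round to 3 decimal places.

0.118

Mode = (7−1)/(7+46−2) = 6/51 = 0.118.
Mean = 7/(7+46) = 7/53 = 0.132.
This is the posterior mode — the MAP estimate.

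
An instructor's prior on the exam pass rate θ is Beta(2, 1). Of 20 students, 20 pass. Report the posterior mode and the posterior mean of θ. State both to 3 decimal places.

MAP: 1.000. Posterior mean: 0.957.

Posterior: Beta(2+20, 1+0) = Beta(22, 1).
Since β = 1 ≤ 1 and α > 1, the Beta density is monotone increasing on [0,1]; the mode is at 1.
Mean = 22/(22+1) = 0.957.
Mode > mean: the posterior has a left tail.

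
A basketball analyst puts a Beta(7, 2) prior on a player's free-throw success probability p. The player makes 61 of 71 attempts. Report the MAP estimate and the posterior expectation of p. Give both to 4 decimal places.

MAP = 0.8590; posterior mean = 0.8500

Posterior: Beta(7+61, 2+10) = Beta(68, 12).
Mode = (68−1)/(68+12−2) = 67/78 = 0.8590.
Mean = 68/(68+12) = 68/80 = 0.8500.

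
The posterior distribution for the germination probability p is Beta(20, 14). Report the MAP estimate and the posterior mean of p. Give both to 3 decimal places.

MAP estimate = 0.594, posterior mean = 0.588

Mode = (20−1)/(20+14−2) = 19/32 = 0.594.
Mean = 20/(20+14) = 20/34 = 0.588.
The posterior is left-skewed, so the mode exceeds the mean.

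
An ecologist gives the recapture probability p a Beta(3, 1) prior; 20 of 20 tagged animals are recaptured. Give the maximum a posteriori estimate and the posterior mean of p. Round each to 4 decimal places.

MAP: 1.0000. Posterior mean: 0.9583.

Posterior: Beta(3+20, 1+0) = Beta(23, 1).
Since β = 1 ≤ 1 and α > 1, the Beta density is monotone increasing on [0,1]; the mode is at 1.
Mean = 23/(23+1) = 0.9583.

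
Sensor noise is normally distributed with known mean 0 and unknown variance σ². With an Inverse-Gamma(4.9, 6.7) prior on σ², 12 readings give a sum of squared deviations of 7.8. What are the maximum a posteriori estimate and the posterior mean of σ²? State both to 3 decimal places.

Posterior: Inverse-Gamma(shape = 4.9+12/2 = 10.9, scale = 6.7+7.8/2 = 10.6).
Mode = β/(α+1) = 10.6/11.9 = 0.891.
Mean = β/(α−1) = 10.6/9.9 = 1.071.
Mean > mode: the posterior has a right tail.

σ²_MAP = 0.891, E[σ²|data] = 1.071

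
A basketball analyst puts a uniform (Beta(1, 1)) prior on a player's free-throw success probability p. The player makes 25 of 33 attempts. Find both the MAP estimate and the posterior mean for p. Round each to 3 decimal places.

Posterior: Beta(1+25, 1+8) = Beta(26, 9).
Mode = (26−1)/(26+9−2) = 25/33 = 0.758.
With a flat prior the MAP equals the MLE, 25/33.
Mean = 26/(26+9) = 26/35 = 0.743.

MAP = 0.758, posterior mean = 0.743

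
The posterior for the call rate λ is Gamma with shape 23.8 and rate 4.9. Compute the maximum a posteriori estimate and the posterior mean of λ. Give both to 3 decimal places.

Mode = (α−1)/β = 22.8/4.9 = 4.653.
Mean = α/β = 23.8/4.9 = 4.857.
Mean > mode: the posterior has a right tail.

MAP: 4.653. Posterior mean: 4.857.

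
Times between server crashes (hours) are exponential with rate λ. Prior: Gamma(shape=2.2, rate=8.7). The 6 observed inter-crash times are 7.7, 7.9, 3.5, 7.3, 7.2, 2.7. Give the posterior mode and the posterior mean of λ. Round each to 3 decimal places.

Σ times = 36.3. Posterior: Gamma(shape = 2.2+6 = 8.2, rate = 8.7+36.3 = 45.0).
Mode = (α−1)/β = 7.2/45.0 = 0.160.
Mean = α/β = 8.2/45.0 = 0.182.
Right-skewed posterior ⇒ mode < mean.

MAP: 0.160. Posterior mean: 0.182.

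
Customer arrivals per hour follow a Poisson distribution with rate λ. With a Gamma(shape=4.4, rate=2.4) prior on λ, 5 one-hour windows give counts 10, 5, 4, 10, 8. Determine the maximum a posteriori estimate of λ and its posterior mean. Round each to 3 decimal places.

MAP: 5.459. Posterior mean: 5.595.

Σ counts = 37. Posterior: Gamma(shape = 4.4+37 = 41.4, rate = 2.4+5 = 7.4).
Mode = (α−1)/β = 40.4/7.4 = 5.459.
Mean = α/β = 41.4/7.4 = 5.595.
The mean is pulled above the mode by the posterior's right skew.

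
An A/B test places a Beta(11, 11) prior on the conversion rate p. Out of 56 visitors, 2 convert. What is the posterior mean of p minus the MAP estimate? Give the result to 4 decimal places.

0.0088

Posterior: Beta(11+2, 11+54) = Beta(13, 65).
Mode = (13−1)/(13+65−2) = 12/76 = 0.1579.
Mean = 13/(13+65) = 13/78 = 0.1667.
Difference = 0.1667 − 0.1579 = 0.0088.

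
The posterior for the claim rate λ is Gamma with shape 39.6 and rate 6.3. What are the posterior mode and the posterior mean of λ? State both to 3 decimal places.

posterior mode = 6.127, posterior mean = 6.286

Mode = (α−1)/β = 38.6/6.3 = 6.127.
Mean = α/β = 39.6/6.3 = 6.286.
The posterior is right-skewed, so the mean exceeds the mode.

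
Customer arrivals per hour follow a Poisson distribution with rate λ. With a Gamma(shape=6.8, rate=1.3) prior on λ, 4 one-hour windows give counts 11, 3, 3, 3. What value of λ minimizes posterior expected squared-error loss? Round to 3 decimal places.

5.057

Σ counts = 20. Posterior: Gamma(shape = 6.8+20 = 26.8, rate = 1.3+4 = 5.3).
Mode = (α−1)/β = 25.8/5.3 = 4.868.
Mean = α/β = 26.8/5.3 = 5.057.
Squared-error loss ⇒ the optimal estimator is the posterior mean.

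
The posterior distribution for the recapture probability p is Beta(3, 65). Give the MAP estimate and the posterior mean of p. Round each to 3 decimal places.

p_MAP = 0.030, E[p|data] = 0.044

Mode = (3−1)/(3+65−2) = 2/66 = 0.030.
Mean = 3/(3+65) = 3/68 = 0.044.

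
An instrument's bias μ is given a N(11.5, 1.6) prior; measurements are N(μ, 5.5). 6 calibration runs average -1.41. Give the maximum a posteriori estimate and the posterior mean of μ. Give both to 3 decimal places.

MAP: 3.292. Posterior mean: 3.292.

Posterior for μ is Normal. Precision-weighted mean: (1/1.6·11.5 + 6/5.5·-1.41) / (1/1.6 + 6/5.5) = 3.292.
A Normal posterior is symmetric, so mode = mean.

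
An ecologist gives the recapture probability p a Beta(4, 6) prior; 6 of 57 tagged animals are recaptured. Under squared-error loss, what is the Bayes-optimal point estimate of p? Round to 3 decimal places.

0.149

Posterior: Beta(4+6, 6+51) = Beta(10, 57).
Mode = (10−1)/(10+57−2) = 9/65 = 0.138.
Mean = 10/(10+57) = 10/67 = 0.149.
Squared-error loss ⇒ the optimal estimator is the posterior mean.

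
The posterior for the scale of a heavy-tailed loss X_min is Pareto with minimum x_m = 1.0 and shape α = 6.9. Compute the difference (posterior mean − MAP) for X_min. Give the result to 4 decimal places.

The Pareto density is strictly decreasing on [x_m, ∞), so the mode is x_m = 1.0000.
Mean = α·x_m/(α−1) = 6.9·1.0/5.9 = 1.1695.
Difference = 1.1695 − 1.0000 = 0.1695.

0.1695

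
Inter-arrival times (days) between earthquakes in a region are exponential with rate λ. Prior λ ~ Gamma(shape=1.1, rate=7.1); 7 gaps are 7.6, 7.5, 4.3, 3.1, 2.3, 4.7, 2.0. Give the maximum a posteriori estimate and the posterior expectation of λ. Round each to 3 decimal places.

MAP: 0.184. Posterior mean: 0.210.

Σ times = 31.5. Posterior: Gamma(shape = 1.1+7 = 8.1, rate = 7.1+31.5 = 38.6).
Mode = (α−1)/β = 7.1/38.6 = 0.184.
Mean = α/β = 8.1/38.6 = 0.210.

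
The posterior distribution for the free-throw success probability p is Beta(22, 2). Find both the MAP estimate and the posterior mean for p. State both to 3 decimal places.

MAP = 0.955; posterior mean = 0.917

Mode = (22−1)/(22+2−2) = 21/22 = 0.955.
Mean = 22/(22+2) = 22/24 = 0.917.
Left-skewed posterior ⇒ mean < mode.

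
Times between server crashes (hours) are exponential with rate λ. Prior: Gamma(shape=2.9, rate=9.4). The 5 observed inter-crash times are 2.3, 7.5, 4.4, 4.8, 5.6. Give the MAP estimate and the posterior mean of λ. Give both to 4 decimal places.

MAP = 0.2029; posterior mean = 0.2324

Σ times = 24.6. Posterior: Gamma(shape = 2.9+5 = 7.9, rate = 9.4+24.6 = 34.0).
Mode = (α−1)/β = 6.9/34.0 = 0.2029.
Mean = α/β = 7.9/34.0 = 0.2324.
Mean > mode: the posterior has a right tail.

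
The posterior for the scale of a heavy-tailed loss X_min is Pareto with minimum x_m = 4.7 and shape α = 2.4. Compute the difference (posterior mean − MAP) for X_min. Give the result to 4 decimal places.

The Pareto density is strictly decreasing on [x_m, ∞), so the mode is x_m = 4.7000.
Mean = α·x_m/(α−1) = 2.4·4.7/1.4 = 8.0571.
Difference = 8.0571 − 4.7000 = 3.3571.

3.3571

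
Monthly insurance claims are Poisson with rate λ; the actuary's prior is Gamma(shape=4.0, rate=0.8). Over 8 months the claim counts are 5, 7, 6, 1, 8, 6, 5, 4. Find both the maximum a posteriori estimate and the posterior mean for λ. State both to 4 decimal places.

Σ counts = 42. Posterior: Gamma(shape = 4.0+42 = 46.0, rate = 0.8+8 = 8.8).
Mode = (α−1)/β = 45.0/8.8 = 5.1136.
Mean = α/β = 46.0/8.8 = 5.2273.

MAP: 5.1136. Posterior mean: 5.2273.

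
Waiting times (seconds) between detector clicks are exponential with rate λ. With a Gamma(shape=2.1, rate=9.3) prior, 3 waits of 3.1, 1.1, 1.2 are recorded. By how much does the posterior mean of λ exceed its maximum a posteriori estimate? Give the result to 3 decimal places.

Σ times = 5.4. Posterior: Gamma(shape = 2.1+3 = 5.1, rate = 9.3+5.4 = 14.7).
Mode = (α−1)/β = 4.1/14.7 = 0.279.
Mean = α/β = 5.1/14.7 = 0.347.
Difference = 0.347 − 0.279 = 0.068.

0.068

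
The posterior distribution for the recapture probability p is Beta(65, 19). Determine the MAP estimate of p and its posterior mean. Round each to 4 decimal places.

Mode = (65−1)/(65+19−2) = 64/82 = 0.7805.
Mean = 65/(65+19) = 65/84 = 0.7738.

MAP = 0.7805; posterior mean = 0.7738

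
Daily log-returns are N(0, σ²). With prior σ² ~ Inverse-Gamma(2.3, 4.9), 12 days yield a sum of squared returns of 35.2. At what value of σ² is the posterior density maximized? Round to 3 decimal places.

2.419

Posterior: Inverse-Gamma(shape = 2.3+12/2 = 8.3, scale = 4.9+35.2/2 = 22.5).
Mode = β/(α+1) = 22.5/9.3 = 2.419.
Mean = β/(α−1) = 22.5/7.3 = 3.082.
This is the posterior mode — the MAP estimate.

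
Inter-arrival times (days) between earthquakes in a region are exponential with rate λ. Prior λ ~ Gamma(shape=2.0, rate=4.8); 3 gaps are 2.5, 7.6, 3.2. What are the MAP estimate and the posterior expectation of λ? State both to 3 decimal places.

MAP: 0.221. Posterior mean: 0.276.

Σ times = 13.3. Posterior: Gamma(shape = 2.0+3 = 5.0, rate = 4.8+13.3 = 18.1).
Mode = (α−1)/β = 4.0/18.1 = 0.221.
Mean = α/β = 5.0/18.1 = 0.276.
The mean is pulled above the mode by the posterior's right skew.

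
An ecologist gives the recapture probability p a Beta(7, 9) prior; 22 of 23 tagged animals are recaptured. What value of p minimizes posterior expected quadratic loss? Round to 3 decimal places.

Posterior: Beta(7+22, 9+1) = Beta(29, 10).
Mode = (29−1)/(29+10−2) = 28/37 = 0.757.
Mean = 29/(29+10) = 29/39 = 0.744.
Quadratic loss ⇒ the optimal estimator is the posterior mean.

0.744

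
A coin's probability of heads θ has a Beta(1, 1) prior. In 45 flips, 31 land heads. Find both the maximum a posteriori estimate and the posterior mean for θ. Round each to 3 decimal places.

Posterior: Beta(1+31, 1+14) = Beta(32, 15).
Mode = (32−1)/(32+15−2) = 31/45 = 0.689.
With a flat prior the MAP equals the MLE, 31/45.
Mean = 32/(32+15) = 32/47 = 0.681.
Mode > mean: the posterior has a left tail.

MAP = 0.689; posterior mean = 0.681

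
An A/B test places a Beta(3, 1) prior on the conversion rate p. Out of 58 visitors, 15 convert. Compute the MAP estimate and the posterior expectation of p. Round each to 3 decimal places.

Posterior: Beta(3+15, 1+43) = Beta(18, 44).
Mode = (18−1)/(18+44−2) = 17/60 = 0.283.
Mean = 18/(18+44) = 18/62 = 0.290.
Mean > mode: the posterior has a right tail.

MAP = 0.283; posterior mean = 0.290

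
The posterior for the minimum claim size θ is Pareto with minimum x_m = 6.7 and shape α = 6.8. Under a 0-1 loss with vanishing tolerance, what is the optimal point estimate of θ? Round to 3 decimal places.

6.700

The Pareto density is strictly decreasing on [x_m, ∞), so the mode is x_m = 6.700.
Mean = α·x_m/(α−1) = 6.8·6.7/5.8 = 7.855.
This is the posterior mode — the MAP estimate.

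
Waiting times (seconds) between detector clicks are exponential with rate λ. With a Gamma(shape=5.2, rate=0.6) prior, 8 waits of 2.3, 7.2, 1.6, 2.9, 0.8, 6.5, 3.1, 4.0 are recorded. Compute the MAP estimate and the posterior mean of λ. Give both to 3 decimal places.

Σ times = 28.4. Posterior: Gamma(shape = 5.2+8 = 13.2, rate = 0.6+28.4 = 29.0).
Mode = (α−1)/β = 12.2/29.0 = 0.421.
Mean = α/β = 13.2/29.0 = 0.455.

MAP: 0.421. Posterior mean: 0.455.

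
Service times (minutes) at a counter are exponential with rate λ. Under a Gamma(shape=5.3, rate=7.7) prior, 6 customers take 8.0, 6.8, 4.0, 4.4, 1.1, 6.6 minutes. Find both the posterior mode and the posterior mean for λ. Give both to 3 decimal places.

Σ times = 30.9. Posterior: Gamma(shape = 5.3+6 = 11.3, rate = 7.7+30.9 = 38.6).
Mode = (α−1)/β = 10.3/38.6 = 0.267.
Mean = α/β = 11.3/38.6 = 0.293.

MAP = 0.267; posterior mean = 0.293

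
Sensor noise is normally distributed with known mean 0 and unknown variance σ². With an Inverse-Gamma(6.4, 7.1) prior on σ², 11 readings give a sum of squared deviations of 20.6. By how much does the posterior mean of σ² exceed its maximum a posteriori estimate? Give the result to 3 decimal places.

Posterior: Inverse-Gamma(shape = 6.4+11/2 = 11.9, scale = 7.1+20.6/2 = 17.4).
Mode = β/(α+1) = 17.4/12.9 = 1.349.
Mean = β/(α−1) = 17.4/10.9 = 1.596.
Difference = 1.596 − 1.349 = 0.247.

0.247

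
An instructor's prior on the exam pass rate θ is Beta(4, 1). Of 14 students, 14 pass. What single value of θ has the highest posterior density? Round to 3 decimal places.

Posterior: Beta(4+14, 1+0) = Beta(18, 1).
Since β = 1 ≤ 1 and α > 1, the Beta density is monotone increasing on [0,1]; the mode is at 1.
Mean = 18/(18+1) = 0.947.
This is the posterior mode — the MAP estimate.

1.000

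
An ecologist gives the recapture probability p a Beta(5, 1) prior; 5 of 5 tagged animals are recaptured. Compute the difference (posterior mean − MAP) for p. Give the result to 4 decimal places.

Posterior: Beta(5+5, 1+0) = Beta(10, 1).
Since β = 1 ≤ 1 and α > 1, the Beta density is monotone increasing on [0,1]; the mode is at 1.
Mean = 10/(10+1) = 0.9091.
Difference = 0.9091 − 1.0000 = -0.0909.
Left-skewed posterior ⇒ mean < mode.

-0.0909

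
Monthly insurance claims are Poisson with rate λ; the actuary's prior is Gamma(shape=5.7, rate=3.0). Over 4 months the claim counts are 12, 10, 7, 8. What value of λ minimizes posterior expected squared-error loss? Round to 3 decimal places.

6.100

Σ counts = 37. Posterior: Gamma(shape = 5.7+37 = 42.7, rate = 3.0+4 = 7.0).
Mode = (α−1)/β = 41.7/7.0 = 5.957.
Mean = α/β = 42.7/7.0 = 6.100.
Squared-error loss ⇒ the optimal estimator is the posterior mean.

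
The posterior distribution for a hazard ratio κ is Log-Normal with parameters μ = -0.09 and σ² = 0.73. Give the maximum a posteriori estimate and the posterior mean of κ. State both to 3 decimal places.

MAP = 0.440, posterior mean = 1.317

Mode = exp(μ − σ²) = exp(-0.82) = 0.440.
Mean = exp(μ + σ²/2) = exp(0.275) = 1.317.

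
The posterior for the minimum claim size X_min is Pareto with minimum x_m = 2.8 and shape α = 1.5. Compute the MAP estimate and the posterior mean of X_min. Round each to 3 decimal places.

The Pareto density is strictly decreasing on [x_m, ∞), so the mode is x_m = 2.800.
Mean = α·x_m/(α−1) = 1.5·2.8/0.5 = 8.400.

MAP estimate = 2.800, posterior mean = 8.400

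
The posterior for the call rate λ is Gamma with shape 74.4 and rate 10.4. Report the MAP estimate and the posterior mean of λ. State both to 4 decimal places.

Mode = (α−1)/β = 73.4/10.4 = 7.0577.
Mean = α/β = 74.4/10.4 = 7.1538.
Right-skewed posterior ⇒ mode < mean.

MAP = 7.0577, posterior mean = 7.1538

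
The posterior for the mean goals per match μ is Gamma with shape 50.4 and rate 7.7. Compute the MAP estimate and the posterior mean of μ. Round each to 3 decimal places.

MAP estimate = 6.416, posterior mean = 6.545

Mode = (α−1)/β = 49.4/7.7 = 6.416.
Mean = α/β = 50.4/7.7 = 6.545.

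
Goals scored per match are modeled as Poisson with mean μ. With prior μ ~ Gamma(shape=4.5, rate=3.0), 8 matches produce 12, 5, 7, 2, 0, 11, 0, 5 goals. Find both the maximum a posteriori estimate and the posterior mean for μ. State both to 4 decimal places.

maximum a posteriori estimate = 4.1364, posterior mean = 4.2273

Σ counts = 42. Posterior: Gamma(shape = 4.5+42 = 46.5, rate = 3.0+8 = 11.0).
Mode = (α−1)/β = 45.5/11.0 = 4.1364.
Mean = α/β = 46.5/11.0 = 4.2273.
The mean is pulled above the mode by the posterior's right skew.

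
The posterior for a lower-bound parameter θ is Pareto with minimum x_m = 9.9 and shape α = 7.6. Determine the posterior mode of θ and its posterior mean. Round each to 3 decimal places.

posterior mode = 9.900, posterior mean = 11.400

The Pareto density is strictly decreasing on [x_m, ∞), so the mode is x_m = 9.900.
Mean = α·x_m/(α−1) = 7.6·9.9/6.6 = 11.400.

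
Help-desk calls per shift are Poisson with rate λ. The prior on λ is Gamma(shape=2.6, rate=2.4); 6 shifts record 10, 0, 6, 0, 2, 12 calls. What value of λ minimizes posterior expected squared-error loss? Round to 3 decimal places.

Σ counts = 30. Posterior: Gamma(shape = 2.6+30 = 32.6, rate = 2.4+6 = 8.4).
Mode = (α−1)/β = 31.6/8.4 = 3.762.
Mean = α/β = 32.6/8.4 = 3.881.
Squared-error loss ⇒ the optimal estimator is the posterior mean.

3.881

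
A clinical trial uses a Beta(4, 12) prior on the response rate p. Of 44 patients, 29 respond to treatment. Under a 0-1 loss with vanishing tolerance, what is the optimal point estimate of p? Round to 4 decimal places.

Posterior: Beta(4+29, 12+15) = Beta(33, 27).
Mode = (33−1)/(33+27−2) = 32/58 = 0.5517.
Mean = 33/(33+27) = 33/60 = 0.5500.
This is the posterior mode — the MAP estimate.

0.5517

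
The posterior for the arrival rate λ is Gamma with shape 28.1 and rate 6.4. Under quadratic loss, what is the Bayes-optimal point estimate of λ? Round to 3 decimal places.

Mode = (α−1)/β = 27.1/6.4 = 4.234.
Mean = α/β = 28.1/6.4 = 4.391.
Quadratic loss ⇒ the optimal estimator is the posterior mean.

4.391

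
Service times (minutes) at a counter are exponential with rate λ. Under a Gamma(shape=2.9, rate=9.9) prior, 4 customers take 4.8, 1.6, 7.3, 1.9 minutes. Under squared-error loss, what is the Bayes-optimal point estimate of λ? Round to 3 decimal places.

Σ times = 15.6. Posterior: Gamma(shape = 2.9+4 = 6.9, rate = 9.9+15.6 = 25.5).
Mode = (α−1)/β = 5.9/25.5 = 0.231.
Mean = α/β = 6.9/25.5 = 0.271.
Squared-error loss ⇒ the optimal estimator is the posterior mean.

0.271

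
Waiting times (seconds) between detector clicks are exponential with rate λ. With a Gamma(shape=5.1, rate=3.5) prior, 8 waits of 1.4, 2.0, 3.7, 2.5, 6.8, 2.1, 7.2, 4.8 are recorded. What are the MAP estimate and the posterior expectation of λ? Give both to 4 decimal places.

Σ times = 30.5. Posterior: Gamma(shape = 5.1+8 = 13.1, rate = 3.5+30.5 = 34.0).
Mode = (α−1)/β = 12.1/34.0 = 0.3559.
Mean = α/β = 13.1/34.0 = 0.3853.

MAP: 0.3559. Posterior mean: 0.3853.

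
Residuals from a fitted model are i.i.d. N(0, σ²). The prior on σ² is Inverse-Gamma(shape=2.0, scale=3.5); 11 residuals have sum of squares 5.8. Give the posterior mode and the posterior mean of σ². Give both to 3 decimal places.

posterior mode = 0.753, posterior mean = 0.985

Posterior: Inverse-Gamma(shape = 2.0+11/2 = 7.5, scale = 3.5+5.8/2 = 6.4).
Mode = β/(α+1) = 6.4/8.5 = 0.753.
Mean = β/(α−1) = 6.4/6.5 = 0.985.
The posterior is right-skewed, so the mean exceeds the mode.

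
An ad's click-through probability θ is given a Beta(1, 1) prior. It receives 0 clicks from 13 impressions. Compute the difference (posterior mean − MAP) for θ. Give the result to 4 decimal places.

Posterior: Beta(1+0, 1+13) = Beta(1, 14).
Since α = 1 ≤ 1 and β > 1, the Beta density is monotone decreasing on [0,1]; the mode is at 0.
Mean = 1/(1+14) = 0.0667.
Difference = 0.0667 − 0.0000 = 0.0667.
The posterior is right-skewed, so the mean exceeds the mode.

0.0667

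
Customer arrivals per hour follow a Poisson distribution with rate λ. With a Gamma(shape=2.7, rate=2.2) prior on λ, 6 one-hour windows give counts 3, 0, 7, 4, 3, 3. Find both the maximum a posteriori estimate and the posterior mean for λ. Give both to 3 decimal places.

Σ counts = 20. Posterior: Gamma(shape = 2.7+20 = 22.7, rate = 2.2+6 = 8.2).
Mode = (α−1)/β = 21.7/8.2 = 2.646.
Mean = α/β = 22.7/8.2 = 2.768.

MAP = 2.646, posterior mean = 2.768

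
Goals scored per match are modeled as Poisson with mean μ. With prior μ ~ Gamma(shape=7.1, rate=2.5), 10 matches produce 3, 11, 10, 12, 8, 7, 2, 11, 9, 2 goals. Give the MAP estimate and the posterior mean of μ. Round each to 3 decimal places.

Σ counts = 75. Posterior: Gamma(shape = 7.1+75 = 82.1, rate = 2.5+10 = 12.5).
Mode = (α−1)/β = 81.1/12.5 = 6.488.
Mean = α/β = 82.1/12.5 = 6.568.

MAP estimate = 6.488, posterior mean = 6.568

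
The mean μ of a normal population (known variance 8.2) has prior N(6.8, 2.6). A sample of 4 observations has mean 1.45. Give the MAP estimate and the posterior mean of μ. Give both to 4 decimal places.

Posterior for μ is Normal. Precision-weighted mean: (1/2.6·6.8 + 4/8.2·1.45) / (1/2.6 + 4/8.2) = 3.8086.
A Normal posterior is symmetric, so mode = mean.

MAP: 3.8086. Posterior mean: 3.8086.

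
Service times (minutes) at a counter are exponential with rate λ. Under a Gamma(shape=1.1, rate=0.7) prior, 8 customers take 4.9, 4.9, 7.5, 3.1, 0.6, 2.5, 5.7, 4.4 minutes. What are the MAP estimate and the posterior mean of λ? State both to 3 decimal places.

Σ times = 33.6. Posterior: Gamma(shape = 1.1+8 = 9.1, rate = 0.7+33.6 = 34.3).
Mode = (α−1)/β = 8.1/34.3 = 0.236.
Mean = α/β = 9.1/34.3 = 0.265.

MAP = 0.236; posterior mean = 0.265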